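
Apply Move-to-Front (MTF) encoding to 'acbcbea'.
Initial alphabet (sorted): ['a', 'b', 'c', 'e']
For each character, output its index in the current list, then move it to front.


MTF encoding:
'a': index 0 in ['a', 'b', 'c', 'e'] -> ['a', 'b', 'c', 'e']
'c': index 2 in ['a', 'b', 'c', 'e'] -> ['c', 'a', 'b', 'e']
'b': index 2 in ['c', 'a', 'b', 'e'] -> ['b', 'c', 'a', 'e']
'c': index 1 in ['b', 'c', 'a', 'e'] -> ['c', 'b', 'a', 'e']
'b': index 1 in ['c', 'b', 'a', 'e'] -> ['b', 'c', 'a', 'e']
'e': index 3 in ['b', 'c', 'a', 'e'] -> ['e', 'b', 'c', 'a']
'a': index 3 in ['e', 'b', 'c', 'a'] -> ['a', 'e', 'b', 'c']


Output: [0, 2, 2, 1, 1, 3, 3]


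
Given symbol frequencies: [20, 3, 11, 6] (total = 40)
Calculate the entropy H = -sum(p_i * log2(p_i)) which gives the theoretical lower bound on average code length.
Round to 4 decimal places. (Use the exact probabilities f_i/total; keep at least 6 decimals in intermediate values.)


Per-symbol terms -p_i * log2(p_i) with p_i = f_i/40:
  p = 20/40 = 0.500000: log2(p) = -1.000000, -p*log2(p) = 0.500000
  p = 3/40 = 0.075000: log2(p) = -3.736966, -p*log2(p) = 0.280272
  p = 11/40 = 0.275000: log2(p) = -1.862496, -p*log2(p) = 0.512187
  p = 6/40 = 0.150000: log2(p) = -2.736966, -p*log2(p) = 0.410545
H = 0.500000 + 0.280272 + 0.512187 + 0.410545 = 1.703004

H = 1.703 bits/symbol


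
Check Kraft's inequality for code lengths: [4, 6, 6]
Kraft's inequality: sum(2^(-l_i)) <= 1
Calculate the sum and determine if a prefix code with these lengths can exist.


Sum = 2^(-4) + 2^(-6) + 2^(-6)
    = 0.0625 + 0.015625 + 0.015625
    = 6/64 = 0.09375
Since 0.09375 <= 1, Kraft's inequality IS satisfied.
A prefix code with these lengths CAN exist.

Kraft sum = 0.09375. Satisfied.


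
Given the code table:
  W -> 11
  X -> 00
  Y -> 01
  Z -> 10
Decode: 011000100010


Decoding:
01 -> Y
10 -> Z
00 -> X
10 -> Z
00 -> X
10 -> Z


Result: YZXZXZ


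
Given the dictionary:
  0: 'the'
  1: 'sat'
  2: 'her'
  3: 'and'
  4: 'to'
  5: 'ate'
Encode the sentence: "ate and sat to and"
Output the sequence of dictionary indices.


Look up each word in the dictionary:
  'ate' -> 5
  'and' -> 3
  'sat' -> 1
  'to' -> 4
  'and' -> 3

Encoded: [5, 3, 1, 4, 3]


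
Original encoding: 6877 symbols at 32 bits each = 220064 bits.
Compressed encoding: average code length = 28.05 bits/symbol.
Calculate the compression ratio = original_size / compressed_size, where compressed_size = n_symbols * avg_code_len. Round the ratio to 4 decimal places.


original_size = n_symbols * orig_bits = 6877 * 32 = 220064 bits
compressed_size = n_symbols * avg_code_len = 6877 * 28.05 = 192899.85 bits
ratio = original_size / compressed_size = 220064 / 192899.85 = 1.1408

Compression ratio = 1.1408


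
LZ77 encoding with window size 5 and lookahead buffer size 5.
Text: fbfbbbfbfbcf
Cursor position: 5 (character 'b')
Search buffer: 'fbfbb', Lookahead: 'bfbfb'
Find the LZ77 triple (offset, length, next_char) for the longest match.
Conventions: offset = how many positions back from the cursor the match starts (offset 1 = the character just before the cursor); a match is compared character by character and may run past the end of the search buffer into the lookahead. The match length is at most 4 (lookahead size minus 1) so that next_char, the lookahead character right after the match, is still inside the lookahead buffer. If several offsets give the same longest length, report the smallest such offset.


Try each offset into the search buffer:
  offset=1 (pos 4, char 'b'): match length 1
  offset=2 (pos 3, char 'b'): match length 1
  offset=3 (pos 2, char 'f'): match length 0
  offset=4 (pos 1, char 'b'): match length 3
  offset=5 (pos 0, char 'f'): match length 0
Longest match has length 3 at offset 4.
next_char = character at position 5 + 3 = 8 -> 'f'

Best match: offset=4, length=3 (matching 'bfb' starting at position 1)
LZ77 triple: (4, 3, 'f')


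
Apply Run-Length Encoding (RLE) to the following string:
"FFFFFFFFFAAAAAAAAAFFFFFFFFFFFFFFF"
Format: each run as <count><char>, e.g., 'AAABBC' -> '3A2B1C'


Scanning runs left to right:
  i=0: run of 'F' x 9 -> '9F'
  i=9: run of 'A' x 9 -> '9A'
  i=18: run of 'F' x 15 -> '15F'

RLE = 9F9A15F


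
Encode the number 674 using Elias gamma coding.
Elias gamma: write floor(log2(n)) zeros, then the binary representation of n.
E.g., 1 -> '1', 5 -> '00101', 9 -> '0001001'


num_bits = floor(log2(674)) + 1 = 10
leading_zeros = num_bits - 1 = 9
binary(674) = 1010100010

Elias gamma(674) = '000000000' + '1010100010' = 0000000001010100010 (19 bits)


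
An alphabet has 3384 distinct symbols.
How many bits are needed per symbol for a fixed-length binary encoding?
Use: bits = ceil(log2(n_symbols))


log2(3384) = 11.7245
Bracket: 2^11 = 2048 < 3384 <= 2^12 = 4096
So ceil(log2(3384)) = 12

bits = ceil(log2(3384)) = ceil(11.7245) = 12 bits


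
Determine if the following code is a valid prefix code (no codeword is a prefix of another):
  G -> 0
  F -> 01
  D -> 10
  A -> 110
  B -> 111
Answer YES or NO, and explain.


Checking each pair (does one codeword prefix another?):
  G='0' vs F='01': prefix -- VIOLATION

NO -- this is NOT a valid prefix code. G (0) is a prefix of F (01).


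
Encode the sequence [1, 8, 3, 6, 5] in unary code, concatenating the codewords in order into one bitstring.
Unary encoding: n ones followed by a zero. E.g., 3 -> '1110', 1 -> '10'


Encode each number as n ones followed by a terminating 0:
  1 -> 10 (2 bits)
  8 -> 111111110 (9 bits)
  3 -> 1110 (4 bits)
  6 -> 1111110 (7 bits)
  5 -> 111110 (6 bits)
Total length = 2 + 9 + 4 + 7 + 6 = 28 bits.

Unary([1, 8, 3, 6, 5]) = 1011111111011101111110111110 (28 bits)


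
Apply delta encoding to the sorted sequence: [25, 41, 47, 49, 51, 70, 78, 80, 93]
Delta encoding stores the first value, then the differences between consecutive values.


First value: 25
Deltas:
  41 - 25 = 16
  47 - 41 = 6
  49 - 47 = 2
  51 - 49 = 2
  70 - 51 = 19
  78 - 70 = 8
  80 - 78 = 2
  93 - 80 = 13


Delta encoded: [25, 16, 6, 2, 2, 19, 8, 2, 13]


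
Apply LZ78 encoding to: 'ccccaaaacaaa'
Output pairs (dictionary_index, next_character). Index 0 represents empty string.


LZ78 encoding steps:
Dictionary: {0: ''}
Step 1: w='' (idx 0), next='c' -> output (0, 'c'), add 'c' as idx 1
Step 2: w='c' (idx 1), next='c' -> output (1, 'c'), add 'cc' as idx 2
Step 3: w='c' (idx 1), next='a' -> output (1, 'a'), add 'ca' as idx 3
Step 4: w='' (idx 0), next='a' -> output (0, 'a'), add 'a' as idx 4
Step 5: w='a' (idx 4), next='a' -> output (4, 'a'), add 'aa' as idx 5
Step 6: w='ca' (idx 3), next='a' -> output (3, 'a'), add 'caa' as idx 6
Step 7: w='a' (idx 4), end of input -> output (4, '')


Encoded: [(0, 'c'), (1, 'c'), (1, 'a'), (0, 'a'), (4, 'a'), (3, 'a'), (4, '')]


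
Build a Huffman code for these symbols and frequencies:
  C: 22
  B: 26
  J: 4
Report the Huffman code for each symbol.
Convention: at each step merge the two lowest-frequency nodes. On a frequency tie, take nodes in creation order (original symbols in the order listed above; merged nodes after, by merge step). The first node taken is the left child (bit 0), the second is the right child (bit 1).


Huffman tree construction:
Step 1: Merge J(4) + C(22) = 26
Step 2: Merge B(26) + (J+C)(26) = 52
Read each symbol's code off the tree from the root (left child = 0, right child = 1).

Codes:
  C: 11 (length 2)
  B: 0 (length 1)
  J: 10 (length 2)
Average code length: 78/52 = 1.5000 bits/symbol


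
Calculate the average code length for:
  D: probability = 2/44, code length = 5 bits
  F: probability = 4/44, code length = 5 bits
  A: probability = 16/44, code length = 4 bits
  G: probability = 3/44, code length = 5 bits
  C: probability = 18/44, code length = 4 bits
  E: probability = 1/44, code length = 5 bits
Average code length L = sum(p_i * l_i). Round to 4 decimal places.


Weighted contributions p_i * l_i:
  D: (2/44) * 5 = 10/44
  F: (4/44) * 5 = 20/44
  A: (16/44) * 4 = 64/44
  G: (3/44) * 5 = 15/44
  C: (18/44) * 4 = 72/44
  E: (1/44) * 5 = 5/44
Sum = (10 + 20 + 64 + 15 + 72 + 5)/44 = 186/44

L = 186/44 = 4.2273 bits/symbol


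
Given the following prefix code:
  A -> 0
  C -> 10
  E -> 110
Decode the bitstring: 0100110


Decoding step by step:
Bits 0 -> A
Bits 10 -> C
Bits 0 -> A
Bits 110 -> E


Decoded message: ACAE


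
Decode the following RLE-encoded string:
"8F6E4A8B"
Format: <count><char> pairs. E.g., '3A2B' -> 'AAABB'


Expanding each <count><char> pair:
  8F -> 'FFFFFFFF'
  6E -> 'EEEEEE'
  4A -> 'AAAA'
  8B -> 'BBBBBBBB'

Decoded = FFFFFFFFEEEEEEAAAABBBBBBBB


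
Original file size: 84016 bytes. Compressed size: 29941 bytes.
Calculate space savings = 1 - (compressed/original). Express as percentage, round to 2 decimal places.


ratio = compressed/original = 29941/84016 = 0.356373
savings = 1 - ratio = 1 - 0.356373 = 0.643627
as a percentage: 0.643627 * 100 = 64.36%

Space savings = 1 - 29941/84016 = 64.36%


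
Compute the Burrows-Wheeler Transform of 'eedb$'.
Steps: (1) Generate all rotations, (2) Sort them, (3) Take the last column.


Rotations (sorted):
  0: $eedb -> last char: b
  1: b$eed -> last char: d
  2: db$ee -> last char: e
  3: edb$e -> last char: e
  4: eedb$ -> last char: $


BWT = bdee$


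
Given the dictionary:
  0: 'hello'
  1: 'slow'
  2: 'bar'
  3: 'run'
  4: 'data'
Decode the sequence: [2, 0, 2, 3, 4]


Look up each index in the dictionary:
  2 -> 'bar'
  0 -> 'hello'
  2 -> 'bar'
  3 -> 'run'
  4 -> 'data'

Decoded: "bar hello bar run data"


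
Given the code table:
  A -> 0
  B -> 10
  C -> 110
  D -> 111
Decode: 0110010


Decoding:
0 -> A
110 -> C
0 -> A
10 -> B


Result: ACAB


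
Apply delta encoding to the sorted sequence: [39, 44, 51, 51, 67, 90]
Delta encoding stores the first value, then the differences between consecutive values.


First value: 39
Deltas:
  44 - 39 = 5
  51 - 44 = 7
  51 - 51 = 0
  67 - 51 = 16
  90 - 67 = 23


Delta encoded: [39, 5, 7, 0, 16, 23]


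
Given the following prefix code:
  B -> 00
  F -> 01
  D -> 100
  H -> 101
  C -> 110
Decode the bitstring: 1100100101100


Decoding step by step:
Bits 110 -> C
Bits 01 -> F
Bits 00 -> B
Bits 101 -> H
Bits 100 -> D


Decoded message: CFBHD


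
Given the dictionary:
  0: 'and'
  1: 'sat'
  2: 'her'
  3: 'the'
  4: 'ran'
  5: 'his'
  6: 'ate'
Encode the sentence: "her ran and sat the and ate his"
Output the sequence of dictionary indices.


Look up each word in the dictionary:
  'her' -> 2
  'ran' -> 4
  'and' -> 0
  'sat' -> 1
  'the' -> 3
  'and' -> 0
  'ate' -> 6
  'his' -> 5

Encoded: [2, 4, 0, 1, 3, 0, 6, 5]


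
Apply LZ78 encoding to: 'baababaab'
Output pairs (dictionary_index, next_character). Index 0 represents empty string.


LZ78 encoding steps:
Dictionary: {0: ''}
Step 1: w='' (idx 0), next='b' -> output (0, 'b'), add 'b' as idx 1
Step 2: w='' (idx 0), next='a' -> output (0, 'a'), add 'a' as idx 2
Step 3: w='a' (idx 2), next='b' -> output (2, 'b'), add 'ab' as idx 3
Step 4: w='ab' (idx 3), next='a' -> output (3, 'a'), add 'aba' as idx 4
Step 5: w='ab' (idx 3), end of input -> output (3, '')


Encoded: [(0, 'b'), (0, 'a'), (2, 'b'), (3, 'a'), (3, '')]


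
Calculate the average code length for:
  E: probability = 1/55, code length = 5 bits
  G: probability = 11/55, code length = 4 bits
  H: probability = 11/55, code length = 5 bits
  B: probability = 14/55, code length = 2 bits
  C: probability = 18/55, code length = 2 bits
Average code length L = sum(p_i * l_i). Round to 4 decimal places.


Weighted contributions p_i * l_i:
  E: (1/55) * 5 = 5/55
  G: (11/55) * 4 = 44/55
  H: (11/55) * 5 = 55/55
  B: (14/55) * 2 = 28/55
  C: (18/55) * 2 = 36/55
Sum = (5 + 44 + 55 + 28 + 36)/55 = 168/55

L = 168/55 = 3.0545 bits/symbol


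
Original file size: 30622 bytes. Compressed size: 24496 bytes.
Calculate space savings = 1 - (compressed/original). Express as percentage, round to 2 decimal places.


ratio = compressed/original = 24496/30622 = 0.799948
savings = 1 - ratio = 1 - 0.799948 = 0.200052
as a percentage: 0.200052 * 100 = 20.01%

Space savings = 1 - 24496/30622 = 20.01%


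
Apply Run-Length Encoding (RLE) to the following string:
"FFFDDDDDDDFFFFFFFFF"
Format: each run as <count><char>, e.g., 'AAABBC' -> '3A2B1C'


Scanning runs left to right:
  i=0: run of 'F' x 3 -> '3F'
  i=3: run of 'D' x 7 -> '7D'
  i=10: run of 'F' x 9 -> '9F'

RLE = 3F7D9F


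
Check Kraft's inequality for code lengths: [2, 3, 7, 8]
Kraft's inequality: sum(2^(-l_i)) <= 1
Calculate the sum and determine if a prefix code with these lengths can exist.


Sum = 2^(-2) + 2^(-3) + 2^(-7) + 2^(-8)
    = 0.25 + 0.125 + 0.0078125 + 0.00390625
    = 99/256 = 0.38671875
Since 0.38671875 <= 1, Kraft's inequality IS satisfied.
A prefix code with these lengths CAN exist.

Kraft sum = 0.38671875. Satisfied.


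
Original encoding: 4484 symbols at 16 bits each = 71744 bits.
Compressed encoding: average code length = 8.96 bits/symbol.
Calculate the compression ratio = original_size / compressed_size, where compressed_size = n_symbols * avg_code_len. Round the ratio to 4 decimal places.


original_size = n_symbols * orig_bits = 4484 * 16 = 71744 bits
compressed_size = n_symbols * avg_code_len = 4484 * 8.96 = 40176.64 bits
ratio = original_size / compressed_size = 71744 / 40176.64 = 1.7857

Compression ratio = 1.7857


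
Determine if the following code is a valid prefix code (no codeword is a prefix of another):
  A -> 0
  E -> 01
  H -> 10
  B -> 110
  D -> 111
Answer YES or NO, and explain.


Checking each pair (does one codeword prefix another?):
  A='0' vs E='01': prefix -- VIOLATION

NO -- this is NOT a valid prefix code. A (0) is a prefix of E (01).


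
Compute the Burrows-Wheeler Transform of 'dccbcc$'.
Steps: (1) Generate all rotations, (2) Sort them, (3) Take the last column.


Rotations (sorted):
  0: $dccbcc -> last char: c
  1: bcc$dcc -> last char: c
  2: c$dccbc -> last char: c
  3: cbcc$dc -> last char: c
  4: cc$dccb -> last char: b
  5: ccbcc$d -> last char: d
  6: dccbcc$ -> last char: $


BWT = ccccbd$


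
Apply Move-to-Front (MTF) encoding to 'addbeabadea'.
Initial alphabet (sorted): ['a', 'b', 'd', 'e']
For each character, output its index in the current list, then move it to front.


MTF encoding:
'a': index 0 in ['a', 'b', 'd', 'e'] -> ['a', 'b', 'd', 'e']
'd': index 2 in ['a', 'b', 'd', 'e'] -> ['d', 'a', 'b', 'e']
'd': index 0 in ['d', 'a', 'b', 'e'] -> ['d', 'a', 'b', 'e']
'b': index 2 in ['d', 'a', 'b', 'e'] -> ['b', 'd', 'a', 'e']
'e': index 3 in ['b', 'd', 'a', 'e'] -> ['e', 'b', 'd', 'a']
'a': index 3 in ['e', 'b', 'd', 'a'] -> ['a', 'e', 'b', 'd']
'b': index 2 in ['a', 'e', 'b', 'd'] -> ['b', 'a', 'e', 'd']
'a': index 1 in ['b', 'a', 'e', 'd'] -> ['a', 'b', 'e', 'd']
'd': index 3 in ['a', 'b', 'e', 'd'] -> ['d', 'a', 'b', 'e']
'e': index 3 in ['d', 'a', 'b', 'e'] -> ['e', 'd', 'a', 'b']
'a': index 2 in ['e', 'd', 'a', 'b'] -> ['a', 'e', 'd', 'b']


Output: [0, 2, 0, 2, 3, 3, 2, 1, 3, 3, 2]


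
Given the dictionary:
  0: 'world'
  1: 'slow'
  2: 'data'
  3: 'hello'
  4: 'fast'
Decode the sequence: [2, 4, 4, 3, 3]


Look up each index in the dictionary:
  2 -> 'data'
  4 -> 'fast'
  4 -> 'fast'
  3 -> 'hello'
  3 -> 'hello'

Decoded: "data fast fast hello hello"


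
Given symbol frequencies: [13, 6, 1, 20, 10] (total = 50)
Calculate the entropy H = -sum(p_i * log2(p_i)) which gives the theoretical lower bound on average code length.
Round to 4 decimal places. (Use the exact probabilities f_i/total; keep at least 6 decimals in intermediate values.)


Per-symbol terms -p_i * log2(p_i) with p_i = f_i/50:
  p = 13/50 = 0.260000: log2(p) = -1.943416, -p*log2(p) = 0.505288
  p = 6/50 = 0.120000: log2(p) = -3.058894, -p*log2(p) = 0.367067
  p = 1/50 = 0.020000: log2(p) = -5.643856, -p*log2(p) = 0.112877
  p = 20/50 = 0.400000: log2(p) = -1.321928, -p*log2(p) = 0.528771
  p = 10/50 = 0.200000: log2(p) = -2.321928, -p*log2(p) = 0.464386
H = 0.505288 + 0.367067 + 0.112877 + 0.528771 + 0.464386 = 1.978389

H = 1.9784 bits/symbol


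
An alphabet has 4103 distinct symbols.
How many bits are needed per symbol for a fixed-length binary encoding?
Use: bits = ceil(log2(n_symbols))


log2(4103) = 12.0025
Bracket: 2^12 = 4096 < 4103 <= 2^13 = 8192
So ceil(log2(4103)) = 13

bits = ceil(log2(4103)) = ceil(12.0025) = 13 bits


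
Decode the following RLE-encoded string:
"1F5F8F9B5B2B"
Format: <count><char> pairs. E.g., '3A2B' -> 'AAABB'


Expanding each <count><char> pair:
  1F -> 'F'
  5F -> 'FFFFF'
  8F -> 'FFFFFFFF'
  9B -> 'BBBBBBBBB'
  5B -> 'BBBBB'
  2B -> 'BB'

Decoded = FFFFFFFFFFFFFFBBBBBBBBBBBBBBBB


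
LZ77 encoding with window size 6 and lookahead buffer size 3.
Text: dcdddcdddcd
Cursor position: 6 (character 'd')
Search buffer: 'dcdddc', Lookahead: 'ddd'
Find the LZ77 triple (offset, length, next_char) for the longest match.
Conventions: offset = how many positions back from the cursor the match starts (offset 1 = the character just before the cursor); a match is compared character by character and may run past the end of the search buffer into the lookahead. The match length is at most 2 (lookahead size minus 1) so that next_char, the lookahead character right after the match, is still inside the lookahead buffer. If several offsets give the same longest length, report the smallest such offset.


Try each offset into the search buffer:
  offset=1 (pos 5, char 'c'): match length 0
  offset=2 (pos 4, char 'd'): match length 1
  offset=3 (pos 3, char 'd'): match length 2
  offset=4 (pos 2, char 'd'): match length 2
  offset=5 (pos 1, char 'c'): match length 0
  offset=6 (pos 0, char 'd'): match length 1
Longest match has length 2, found at offsets 3, 4; take the smallest, offset 3.
next_char = character at position 6 + 2 = 8 -> 'd'

Best match: offset=3, length=2 (matching 'dd' starting at position 3)
LZ77 triple: (3, 2, 'd')


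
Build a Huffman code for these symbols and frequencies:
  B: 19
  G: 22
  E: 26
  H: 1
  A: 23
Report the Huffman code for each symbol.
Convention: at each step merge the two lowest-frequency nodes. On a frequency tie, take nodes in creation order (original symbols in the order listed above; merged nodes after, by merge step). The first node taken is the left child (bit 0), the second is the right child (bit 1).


Huffman tree construction:
Step 1: Merge H(1) + B(19) = 20
Step 2: Merge (H+B)(20) + G(22) = 42
Step 3: Merge A(23) + E(26) = 49
Step 4: Merge ((H+B)+G)(42) + (A+E)(49) = 91
Read each symbol's code off the tree from the root (left child = 0, right child = 1).

Codes:
  B: 001 (length 3)
  G: 01 (length 2)
  E: 11 (length 2)
  H: 000 (length 3)
  A: 10 (length 2)
Average code length: 202/91 = 2.2198 bits/symbol


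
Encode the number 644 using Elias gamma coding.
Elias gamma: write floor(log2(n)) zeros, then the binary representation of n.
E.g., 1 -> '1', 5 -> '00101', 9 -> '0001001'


num_bits = floor(log2(644)) + 1 = 10
leading_zeros = num_bits - 1 = 9
binary(644) = 1010000100

Elias gamma(644) = '000000000' + '1010000100' = 0000000001010000100 (19 bits)


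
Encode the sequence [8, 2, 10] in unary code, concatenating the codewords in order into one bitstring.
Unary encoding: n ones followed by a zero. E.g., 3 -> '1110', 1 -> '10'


Encode each number as n ones followed by a terminating 0:
  8 -> 111111110 (9 bits)
  2 -> 110 (3 bits)
  10 -> 11111111110 (11 bits)
Total length = 9 + 3 + 11 = 23 bits.

Unary([8, 2, 10]) = 11111111011011111111110 (23 bits)


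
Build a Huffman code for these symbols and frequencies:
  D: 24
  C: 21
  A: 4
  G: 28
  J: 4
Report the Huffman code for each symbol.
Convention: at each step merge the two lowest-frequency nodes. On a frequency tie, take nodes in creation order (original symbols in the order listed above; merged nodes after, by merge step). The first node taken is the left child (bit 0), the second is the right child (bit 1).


Huffman tree construction:
Step 1: Merge A(4) + J(4) = 8
Step 2: Merge (A+J)(8) + C(21) = 29
Step 3: Merge D(24) + G(28) = 52
Step 4: Merge ((A+J)+C)(29) + (D+G)(52) = 81
Read each symbol's code off the tree from the root (left child = 0, right child = 1).

Codes:
  D: 10 (length 2)
  C: 01 (length 2)
  A: 000 (length 3)
  G: 11 (length 2)
  J: 001 (length 3)
Average code length: 170/81 = 2.0988 bits/symbol


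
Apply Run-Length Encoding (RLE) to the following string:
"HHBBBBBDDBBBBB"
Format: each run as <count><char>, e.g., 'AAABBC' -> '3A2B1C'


Scanning runs left to right:
  i=0: run of 'H' x 2 -> '2H'
  i=2: run of 'B' x 5 -> '5B'
  i=7: run of 'D' x 2 -> '2D'
  i=9: run of 'B' x 5 -> '5B'

RLE = 2H5B2D5B


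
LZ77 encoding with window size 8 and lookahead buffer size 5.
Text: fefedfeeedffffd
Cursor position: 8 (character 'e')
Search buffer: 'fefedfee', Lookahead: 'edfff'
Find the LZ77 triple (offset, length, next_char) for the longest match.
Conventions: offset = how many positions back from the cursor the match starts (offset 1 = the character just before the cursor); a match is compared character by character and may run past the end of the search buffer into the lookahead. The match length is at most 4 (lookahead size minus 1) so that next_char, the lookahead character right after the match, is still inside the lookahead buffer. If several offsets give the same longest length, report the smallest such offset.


Try each offset into the search buffer:
  offset=1 (pos 7, char 'e'): match length 1
  offset=2 (pos 6, char 'e'): match length 1
  offset=3 (pos 5, char 'f'): match length 0
  offset=4 (pos 4, char 'd'): match length 0
  offset=5 (pos 3, char 'e'): match length 3
  offset=6 (pos 2, char 'f'): match length 0
  offset=7 (pos 1, char 'e'): match length 1
  offset=8 (pos 0, char 'f'): match length 0
Longest match has length 3 at offset 5.
next_char = character at position 8 + 3 = 11 -> 'f'

Best match: offset=5, length=3 (matching 'edf' starting at position 3)
LZ77 triple: (5, 3, 'f')


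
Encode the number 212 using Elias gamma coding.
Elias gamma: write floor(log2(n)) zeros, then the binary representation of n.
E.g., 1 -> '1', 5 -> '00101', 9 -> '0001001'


num_bits = floor(log2(212)) + 1 = 8
leading_zeros = num_bits - 1 = 7
binary(212) = 11010100

Elias gamma(212) = '0000000' + '11010100' = 000000011010100 (15 bits)


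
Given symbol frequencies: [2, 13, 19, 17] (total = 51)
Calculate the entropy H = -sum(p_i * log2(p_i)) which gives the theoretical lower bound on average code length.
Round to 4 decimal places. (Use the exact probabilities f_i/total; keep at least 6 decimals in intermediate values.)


Per-symbol terms -p_i * log2(p_i) with p_i = f_i/51:
  p = 2/51 = 0.039216: log2(p) = -4.672425, -p*log2(p) = 0.183232
  p = 13/51 = 0.254902: log2(p) = -1.971986, -p*log2(p) = 0.502663
  p = 19/51 = 0.372549: log2(p) = -1.424498, -p*log2(p) = 0.530695
  p = 17/51 = 0.333333: log2(p) = -1.584963, -p*log2(p) = 0.528321
H = 0.183232 + 0.502663 + 0.530695 + 0.528321 = 1.744911

H = 1.7449 bits/symbol


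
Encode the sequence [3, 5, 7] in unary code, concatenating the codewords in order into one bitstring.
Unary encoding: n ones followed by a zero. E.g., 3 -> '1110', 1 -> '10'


Encode each number as n ones followed by a terminating 0:
  3 -> 1110 (4 bits)
  5 -> 111110 (6 bits)
  7 -> 11111110 (8 bits)
Total length = 4 + 6 + 8 = 18 bits.

Unary([3, 5, 7]) = 111011111011111110 (18 bits)


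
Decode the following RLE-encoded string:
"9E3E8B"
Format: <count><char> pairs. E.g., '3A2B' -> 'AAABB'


Expanding each <count><char> pair:
  9E -> 'EEEEEEEEE'
  3E -> 'EEE'
  8B -> 'BBBBBBBB'

Decoded = EEEEEEEEEEEEBBBBBBBB


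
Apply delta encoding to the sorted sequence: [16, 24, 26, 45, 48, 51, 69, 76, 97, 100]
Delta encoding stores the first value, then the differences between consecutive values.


First value: 16
Deltas:
  24 - 16 = 8
  26 - 24 = 2
  45 - 26 = 19
  48 - 45 = 3
  51 - 48 = 3
  69 - 51 = 18
  76 - 69 = 7
  97 - 76 = 21
  100 - 97 = 3


Delta encoded: [16, 8, 2, 19, 3, 3, 18, 7, 21, 3]


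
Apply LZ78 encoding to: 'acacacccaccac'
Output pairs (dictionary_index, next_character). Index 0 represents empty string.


LZ78 encoding steps:
Dictionary: {0: ''}
Step 1: w='' (idx 0), next='a' -> output (0, 'a'), add 'a' as idx 1
Step 2: w='' (idx 0), next='c' -> output (0, 'c'), add 'c' as idx 2
Step 3: w='a' (idx 1), next='c' -> output (1, 'c'), add 'ac' as idx 3
Step 4: w='ac' (idx 3), next='c' -> output (3, 'c'), add 'acc' as idx 4
Step 5: w='c' (idx 2), next='a' -> output (2, 'a'), add 'ca' as idx 5
Step 6: w='c' (idx 2), next='c' -> output (2, 'c'), add 'cc' as idx 6
Step 7: w='ac' (idx 3), end of input -> output (3, '')


Encoded: [(0, 'a'), (0, 'c'), (1, 'c'), (3, 'c'), (2, 'a'), (2, 'c'), (3, '')]


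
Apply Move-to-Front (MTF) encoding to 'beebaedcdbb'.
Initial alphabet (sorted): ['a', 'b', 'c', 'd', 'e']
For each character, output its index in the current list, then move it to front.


MTF encoding:
'b': index 1 in ['a', 'b', 'c', 'd', 'e'] -> ['b', 'a', 'c', 'd', 'e']
'e': index 4 in ['b', 'a', 'c', 'd', 'e'] -> ['e', 'b', 'a', 'c', 'd']
'e': index 0 in ['e', 'b', 'a', 'c', 'd'] -> ['e', 'b', 'a', 'c', 'd']
'b': index 1 in ['e', 'b', 'a', 'c', 'd'] -> ['b', 'e', 'a', 'c', 'd']
'a': index 2 in ['b', 'e', 'a', 'c', 'd'] -> ['a', 'b', 'e', 'c', 'd']
'e': index 2 in ['a', 'b', 'e', 'c', 'd'] -> ['e', 'a', 'b', 'c', 'd']
'd': index 4 in ['e', 'a', 'b', 'c', 'd'] -> ['d', 'e', 'a', 'b', 'c']
'c': index 4 in ['d', 'e', 'a', 'b', 'c'] -> ['c', 'd', 'e', 'a', 'b']
'd': index 1 in ['c', 'd', 'e', 'a', 'b'] -> ['d', 'c', 'e', 'a', 'b']
'b': index 4 in ['d', 'c', 'e', 'a', 'b'] -> ['b', 'd', 'c', 'e', 'a']
'b': index 0 in ['b', 'd', 'c', 'e', 'a'] -> ['b', 'd', 'c', 'e', 'a']


Output: [1, 4, 0, 1, 2, 2, 4, 4, 1, 4, 0]


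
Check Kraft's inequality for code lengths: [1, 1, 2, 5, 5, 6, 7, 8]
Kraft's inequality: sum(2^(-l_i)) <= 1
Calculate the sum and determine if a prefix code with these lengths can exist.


Sum = 2^(-1) + 2^(-1) + 2^(-2) + 2^(-5) + 2^(-5) + 2^(-6) + 2^(-7) + 2^(-8)
    = 0.5 + 0.5 + 0.25 + 0.03125 + 0.03125 + 0.015625 + 0.0078125 + 0.00390625
    = 343/256 = 1.33984375
Since 1.33984375 > 1, Kraft's inequality is NOT satisfied.
A prefix code with these lengths CANNOT exist.

Kraft sum = 1.33984375. Not satisfied.


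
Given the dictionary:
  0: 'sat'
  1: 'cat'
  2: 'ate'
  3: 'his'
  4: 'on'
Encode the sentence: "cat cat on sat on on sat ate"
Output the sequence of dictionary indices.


Look up each word in the dictionary:
  'cat' -> 1
  'cat' -> 1
  'on' -> 4
  'sat' -> 0
  'on' -> 4
  'on' -> 4
  'sat' -> 0
  'ate' -> 2

Encoded: [1, 1, 4, 0, 4, 4, 0, 2]


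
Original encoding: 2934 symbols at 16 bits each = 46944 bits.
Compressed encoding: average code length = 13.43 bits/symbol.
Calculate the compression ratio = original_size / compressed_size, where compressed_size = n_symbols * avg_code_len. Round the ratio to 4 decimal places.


original_size = n_symbols * orig_bits = 2934 * 16 = 46944 bits
compressed_size = n_symbols * avg_code_len = 2934 * 13.43 = 39403.62 bits
ratio = original_size / compressed_size = 46944 / 39403.62 = 1.1914

Compression ratio = 1.1914


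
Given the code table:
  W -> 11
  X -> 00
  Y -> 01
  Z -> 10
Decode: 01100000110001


Decoding:
01 -> Y
10 -> Z
00 -> X
00 -> X
11 -> W
00 -> X
01 -> Y


Result: YZXXWXY


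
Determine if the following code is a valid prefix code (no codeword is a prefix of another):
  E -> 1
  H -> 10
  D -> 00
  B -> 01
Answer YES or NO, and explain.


Checking each pair (does one codeword prefix another?):
  E='1' vs H='10': prefix -- VIOLATION

NO -- this is NOT a valid prefix code. E (1) is a prefix of H (10).


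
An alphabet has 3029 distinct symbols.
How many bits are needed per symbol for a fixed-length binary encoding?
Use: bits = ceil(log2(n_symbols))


log2(3029) = 11.5646
Bracket: 2^11 = 2048 < 3029 <= 2^12 = 4096
So ceil(log2(3029)) = 12

bits = ceil(log2(3029)) = ceil(11.5646) = 12 bits


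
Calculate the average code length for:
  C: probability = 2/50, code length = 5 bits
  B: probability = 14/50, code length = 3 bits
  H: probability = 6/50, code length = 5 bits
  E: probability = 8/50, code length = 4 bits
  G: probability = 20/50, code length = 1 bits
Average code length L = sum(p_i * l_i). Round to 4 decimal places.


Weighted contributions p_i * l_i:
  C: (2/50) * 5 = 10/50
  B: (14/50) * 3 = 42/50
  H: (6/50) * 5 = 30/50
  E: (8/50) * 4 = 32/50
  G: (20/50) * 1 = 20/50
Sum = (10 + 42 + 30 + 32 + 20)/50 = 134/50

L = 134/50 = 2.6800 bits/symbol


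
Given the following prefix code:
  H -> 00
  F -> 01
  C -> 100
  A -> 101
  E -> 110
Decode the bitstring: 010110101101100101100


Decoding step by step:
Bits 01 -> F
Bits 01 -> F
Bits 101 -> A
Bits 01 -> F
Bits 101 -> A
Bits 100 -> C
Bits 101 -> A
Bits 100 -> C


Decoded message: FFAFACAC


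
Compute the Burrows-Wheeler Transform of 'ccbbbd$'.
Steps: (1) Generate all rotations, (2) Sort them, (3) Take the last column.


Rotations (sorted):
  0: $ccbbbd -> last char: d
  1: bbbd$cc -> last char: c
  2: bbd$ccb -> last char: b
  3: bd$ccbb -> last char: b
  4: cbbbd$c -> last char: c
  5: ccbbbd$ -> last char: $
  6: d$ccbbb -> last char: b


BWT = dcbbc$b


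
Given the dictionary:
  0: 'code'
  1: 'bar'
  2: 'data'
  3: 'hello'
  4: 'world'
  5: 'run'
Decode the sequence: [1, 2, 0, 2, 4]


Look up each index in the dictionary:
  1 -> 'bar'
  2 -> 'data'
  0 -> 'code'
  2 -> 'data'
  4 -> 'world'

Decoded: "bar data code data world"


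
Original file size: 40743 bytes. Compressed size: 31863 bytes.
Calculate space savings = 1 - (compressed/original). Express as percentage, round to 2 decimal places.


ratio = compressed/original = 31863/40743 = 0.782048
savings = 1 - ratio = 1 - 0.782048 = 0.217952
as a percentage: 0.217952 * 100 = 21.8%

Space savings = 1 - 31863/40743 = 21.8%


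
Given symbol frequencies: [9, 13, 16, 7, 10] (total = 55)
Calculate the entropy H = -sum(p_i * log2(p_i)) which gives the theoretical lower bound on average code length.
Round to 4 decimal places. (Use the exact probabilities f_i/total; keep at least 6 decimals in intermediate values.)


Per-symbol terms -p_i * log2(p_i) with p_i = f_i/55:
  p = 9/55 = 0.163636: log2(p) = -2.611435, -p*log2(p) = 0.427326
  p = 13/55 = 0.236364: log2(p) = -2.080920, -p*log2(p) = 0.491854
  p = 16/55 = 0.290909: log2(p) = -1.781360, -p*log2(p) = 0.518214
  p = 7/55 = 0.127273: log2(p) = -2.974005, -p*log2(p) = 0.378510
  p = 10/55 = 0.181818: log2(p) = -2.459432, -p*log2(p) = 0.447169
H = 0.427326 + 0.491854 + 0.518214 + 0.378510 + 0.447169 = 2.263073

H = 2.2631 bits/symbol


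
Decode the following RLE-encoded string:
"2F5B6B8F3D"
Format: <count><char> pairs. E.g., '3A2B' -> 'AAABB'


Expanding each <count><char> pair:
  2F -> 'FF'
  5B -> 'BBBBB'
  6B -> 'BBBBBB'
  8F -> 'FFFFFFFF'
  3D -> 'DDD'

Decoded = FFBBBBBBBBBBBFFFFFFFFDDD


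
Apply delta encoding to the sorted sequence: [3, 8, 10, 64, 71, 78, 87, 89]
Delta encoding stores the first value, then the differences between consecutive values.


First value: 3
Deltas:
  8 - 3 = 5
  10 - 8 = 2
  64 - 10 = 54
  71 - 64 = 7
  78 - 71 = 7
  87 - 78 = 9
  89 - 87 = 2


Delta encoded: [3, 5, 2, 54, 7, 7, 9, 2]


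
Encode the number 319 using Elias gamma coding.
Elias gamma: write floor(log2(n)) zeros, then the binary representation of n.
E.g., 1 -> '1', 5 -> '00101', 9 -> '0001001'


num_bits = floor(log2(319)) + 1 = 9
leading_zeros = num_bits - 1 = 8
binary(319) = 100111111

Elias gamma(319) = '00000000' + '100111111' = 00000000100111111 (17 bits)


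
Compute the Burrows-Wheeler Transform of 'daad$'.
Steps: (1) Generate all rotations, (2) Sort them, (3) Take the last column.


Rotations (sorted):
  0: $daad -> last char: d
  1: aad$d -> last char: d
  2: ad$da -> last char: a
  3: d$daa -> last char: a
  4: daad$ -> last char: $


BWT = ddaa$


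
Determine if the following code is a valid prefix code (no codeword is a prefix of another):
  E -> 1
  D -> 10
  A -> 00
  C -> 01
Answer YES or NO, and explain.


Checking each pair (does one codeword prefix another?):
  E='1' vs D='10': prefix -- VIOLATION

NO -- this is NOT a valid prefix code. E (1) is a prefix of D (10).


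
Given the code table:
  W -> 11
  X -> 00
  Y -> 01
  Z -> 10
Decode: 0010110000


Decoding:
00 -> X
10 -> Z
11 -> W
00 -> X
00 -> X


Result: XZWXX


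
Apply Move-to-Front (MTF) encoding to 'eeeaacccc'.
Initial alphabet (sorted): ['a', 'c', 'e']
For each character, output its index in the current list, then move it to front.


MTF encoding:
'e': index 2 in ['a', 'c', 'e'] -> ['e', 'a', 'c']
'e': index 0 in ['e', 'a', 'c'] -> ['e', 'a', 'c']
'e': index 0 in ['e', 'a', 'c'] -> ['e', 'a', 'c']
'a': index 1 in ['e', 'a', 'c'] -> ['a', 'e', 'c']
'a': index 0 in ['a', 'e', 'c'] -> ['a', 'e', 'c']
'c': index 2 in ['a', 'e', 'c'] -> ['c', 'a', 'e']
'c': index 0 in ['c', 'a', 'e'] -> ['c', 'a', 'e']
'c': index 0 in ['c', 'a', 'e'] -> ['c', 'a', 'e']
'c': index 0 in ['c', 'a', 'e'] -> ['c', 'a', 'e']


Output: [2, 0, 0, 1, 0, 2, 0, 0, 0]


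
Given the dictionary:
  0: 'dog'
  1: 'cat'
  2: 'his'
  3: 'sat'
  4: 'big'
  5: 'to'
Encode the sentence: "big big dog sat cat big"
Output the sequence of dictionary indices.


Look up each word in the dictionary:
  'big' -> 4
  'big' -> 4
  'dog' -> 0
  'sat' -> 3
  'cat' -> 1
  'big' -> 4

Encoded: [4, 4, 0, 3, 1, 4]


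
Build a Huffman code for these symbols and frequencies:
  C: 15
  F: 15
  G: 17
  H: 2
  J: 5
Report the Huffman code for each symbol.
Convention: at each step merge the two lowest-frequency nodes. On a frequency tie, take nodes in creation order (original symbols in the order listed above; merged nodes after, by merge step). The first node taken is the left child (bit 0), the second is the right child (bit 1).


Huffman tree construction:
Step 1: Merge H(2) + J(5) = 7
Step 2: Merge (H+J)(7) + C(15) = 22
Step 3: Merge F(15) + G(17) = 32
Step 4: Merge ((H+J)+C)(22) + (F+G)(32) = 54
Read each symbol's code off the tree from the root (left child = 0, right child = 1).

Codes:
  C: 01 (length 2)
  F: 10 (length 2)
  G: 11 (length 2)
  H: 000 (length 3)
  J: 001 (length 3)
Average code length: 115/54 = 2.1296 bits/symbol


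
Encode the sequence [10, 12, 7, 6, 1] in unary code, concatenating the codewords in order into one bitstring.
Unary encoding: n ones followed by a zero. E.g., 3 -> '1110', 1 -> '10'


Encode each number as n ones followed by a terminating 0:
  10 -> 11111111110 (11 bits)
  12 -> 1111111111110 (13 bits)
  7 -> 11111110 (8 bits)
  6 -> 1111110 (7 bits)
  1 -> 10 (2 bits)
Total length = 11 + 13 + 8 + 7 + 2 = 41 bits.

Unary([10, 12, 7, 6, 1]) = 11111111110111111111111011111110111111010 (41 bits)


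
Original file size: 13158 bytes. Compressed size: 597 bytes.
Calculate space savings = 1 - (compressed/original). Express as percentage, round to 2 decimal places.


ratio = compressed/original = 597/13158 = 0.045372
savings = 1 - ratio = 1 - 0.045372 = 0.954628
as a percentage: 0.954628 * 100 = 95.46%

Space savings = 1 - 597/13158 = 95.46%


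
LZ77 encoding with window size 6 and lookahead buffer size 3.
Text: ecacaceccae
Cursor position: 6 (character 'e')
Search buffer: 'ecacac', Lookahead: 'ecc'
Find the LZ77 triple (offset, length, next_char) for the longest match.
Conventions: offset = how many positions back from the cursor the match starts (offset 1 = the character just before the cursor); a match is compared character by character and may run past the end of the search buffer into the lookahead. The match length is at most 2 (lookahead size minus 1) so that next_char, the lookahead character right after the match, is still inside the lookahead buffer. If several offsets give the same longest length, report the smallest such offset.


Try each offset into the search buffer:
  offset=1 (pos 5, char 'c'): match length 0
  offset=2 (pos 4, char 'a'): match length 0
  offset=3 (pos 3, char 'c'): match length 0
  offset=4 (pos 2, char 'a'): match length 0
  offset=5 (pos 1, char 'c'): match length 0
  offset=6 (pos 0, char 'e'): match length 2
Longest match has length 2 at offset 6.
next_char = character at position 6 + 2 = 8 -> 'c'

Best match: offset=6, length=2 (matching 'ec' starting at position 0)
LZ77 triple: (6, 2, 'c')


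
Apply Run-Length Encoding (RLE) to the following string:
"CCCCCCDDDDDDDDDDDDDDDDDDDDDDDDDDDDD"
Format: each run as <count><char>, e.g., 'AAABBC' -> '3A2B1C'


Scanning runs left to right:
  i=0: run of 'C' x 6 -> '6C'
  i=6: run of 'D' x 29 -> '29D'

RLE = 6C29D


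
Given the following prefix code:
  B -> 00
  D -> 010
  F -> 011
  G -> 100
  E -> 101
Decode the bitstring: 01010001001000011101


Decoding step by step:
Bits 010 -> D
Bits 100 -> G
Bits 010 -> D
Bits 010 -> D
Bits 00 -> B
Bits 011 -> F
Bits 101 -> E


Decoded message: DGDDBFE


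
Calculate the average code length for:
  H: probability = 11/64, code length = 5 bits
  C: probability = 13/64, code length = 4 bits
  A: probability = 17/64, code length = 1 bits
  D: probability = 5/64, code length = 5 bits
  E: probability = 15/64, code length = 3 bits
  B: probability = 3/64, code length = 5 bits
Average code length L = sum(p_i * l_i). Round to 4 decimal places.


Weighted contributions p_i * l_i:
  H: (11/64) * 5 = 55/64
  C: (13/64) * 4 = 52/64
  A: (17/64) * 1 = 17/64
  D: (5/64) * 5 = 25/64
  E: (15/64) * 3 = 45/64
  B: (3/64) * 5 = 15/64
Sum = (55 + 52 + 17 + 25 + 45 + 15)/64 = 209/64

L = 209/64 = 3.2656 bits/symbol


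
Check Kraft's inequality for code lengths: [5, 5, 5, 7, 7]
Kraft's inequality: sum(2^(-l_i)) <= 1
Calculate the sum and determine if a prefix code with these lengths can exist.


Sum = 2^(-5) + 2^(-5) + 2^(-5) + 2^(-7) + 2^(-7)
    = 0.03125 + 0.03125 + 0.03125 + 0.0078125 + 0.0078125
    = 14/128 = 0.109375
Since 0.109375 <= 1, Kraft's inequality IS satisfied.
A prefix code with these lengths CAN exist.

Kraft sum = 0.109375. Satisfied.


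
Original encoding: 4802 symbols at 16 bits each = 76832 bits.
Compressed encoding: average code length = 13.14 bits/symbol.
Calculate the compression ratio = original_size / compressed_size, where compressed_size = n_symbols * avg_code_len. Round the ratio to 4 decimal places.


original_size = n_symbols * orig_bits = 4802 * 16 = 76832 bits
compressed_size = n_symbols * avg_code_len = 4802 * 13.14 = 63098.28 bits
ratio = original_size / compressed_size = 76832 / 63098.28 = 1.2177

Compression ratio = 1.2177


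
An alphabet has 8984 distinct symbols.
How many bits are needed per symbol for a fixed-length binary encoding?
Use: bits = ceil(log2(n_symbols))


log2(8984) = 13.1331
Bracket: 2^13 = 8192 < 8984 <= 2^14 = 16384
So ceil(log2(8984)) = 14

bits = ceil(log2(8984)) = ceil(13.1331) = 14 bits


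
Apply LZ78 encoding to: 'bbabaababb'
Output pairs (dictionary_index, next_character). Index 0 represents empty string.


LZ78 encoding steps:
Dictionary: {0: ''}
Step 1: w='' (idx 0), next='b' -> output (0, 'b'), add 'b' as idx 1
Step 2: w='b' (idx 1), next='a' -> output (1, 'a'), add 'ba' as idx 2
Step 3: w='ba' (idx 2), next='a' -> output (2, 'a'), add 'baa' as idx 3
Step 4: w='ba' (idx 2), next='b' -> output (2, 'b'), add 'bab' as idx 4
Step 5: w='b' (idx 1), end of input -> output (1, '')


Encoded: [(0, 'b'), (1, 'a'), (2, 'a'), (2, 'b'), (1, '')]


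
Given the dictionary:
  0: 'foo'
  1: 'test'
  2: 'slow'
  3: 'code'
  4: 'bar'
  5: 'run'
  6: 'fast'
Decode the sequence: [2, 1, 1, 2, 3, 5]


Look up each index in the dictionary:
  2 -> 'slow'
  1 -> 'test'
  1 -> 'test'
  2 -> 'slow'
  3 -> 'code'
  5 -> 'run'

Decoded: "slow test test slow code run"


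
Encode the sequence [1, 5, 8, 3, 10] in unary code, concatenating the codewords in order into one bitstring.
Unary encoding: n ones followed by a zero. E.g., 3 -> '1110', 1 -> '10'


Encode each number as n ones followed by a terminating 0:
  1 -> 10 (2 bits)
  5 -> 111110 (6 bits)
  8 -> 111111110 (9 bits)
  3 -> 1110 (4 bits)
  10 -> 11111111110 (11 bits)
Total length = 2 + 6 + 9 + 4 + 11 = 32 bits.

Unary([1, 5, 8, 3, 10]) = 10111110111111110111011111111110 (32 bits)
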